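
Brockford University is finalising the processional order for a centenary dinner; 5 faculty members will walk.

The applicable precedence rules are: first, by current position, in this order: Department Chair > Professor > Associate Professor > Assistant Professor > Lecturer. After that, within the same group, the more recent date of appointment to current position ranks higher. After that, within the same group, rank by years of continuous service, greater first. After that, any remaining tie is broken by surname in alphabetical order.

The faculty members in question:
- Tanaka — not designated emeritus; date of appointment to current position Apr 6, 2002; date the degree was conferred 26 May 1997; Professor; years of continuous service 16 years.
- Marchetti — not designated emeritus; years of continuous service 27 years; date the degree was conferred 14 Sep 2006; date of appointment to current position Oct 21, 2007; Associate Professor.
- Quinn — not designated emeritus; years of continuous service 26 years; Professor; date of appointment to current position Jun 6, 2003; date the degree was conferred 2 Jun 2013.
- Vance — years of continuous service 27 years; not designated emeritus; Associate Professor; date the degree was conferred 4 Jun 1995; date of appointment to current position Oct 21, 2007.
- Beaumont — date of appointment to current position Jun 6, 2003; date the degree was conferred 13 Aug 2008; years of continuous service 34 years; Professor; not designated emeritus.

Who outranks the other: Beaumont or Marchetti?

By current position: Beaumont, Quinn and Tanaka (Professor); then Marchetti and Vance (Associate Professor).
Among Beaumont, Quinn and Tanaka, by date of appointment to current position (later first): Beaumont and Quinn (Jun 6, 2003) before Tanaka (Apr 6, 2002).
Among Beaumont and Quinn, by years of continuous service (higher first): Beaumont (34 years) before Quinn (26 years).
Marchetti and Vance both have date of appointment to current position Oct 21, 2007, so the next rule applies.
Marchetti and Vance both have years of continuous service 27 years, so the next rule applies.
Among Marchetti and Vance, alphabetically by surname: Marchetti before Vance.
So Beaumont takes precedence.

Beaumont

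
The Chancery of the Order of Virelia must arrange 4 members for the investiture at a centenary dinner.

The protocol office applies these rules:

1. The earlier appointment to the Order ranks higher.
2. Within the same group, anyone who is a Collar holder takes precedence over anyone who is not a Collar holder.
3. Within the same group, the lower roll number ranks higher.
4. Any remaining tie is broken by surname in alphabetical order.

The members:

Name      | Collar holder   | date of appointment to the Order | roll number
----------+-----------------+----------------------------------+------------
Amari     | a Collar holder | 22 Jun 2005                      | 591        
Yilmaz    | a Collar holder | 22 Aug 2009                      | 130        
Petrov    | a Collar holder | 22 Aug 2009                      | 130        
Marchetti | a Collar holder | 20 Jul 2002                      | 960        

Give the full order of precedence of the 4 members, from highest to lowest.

Marchetti, Amari, Petrov, Yilmaz

By date of appointment to the Order (earlier first): Marchetti (20 Jul 2002); then Amari (22 Jun 2005); then Petrov and Yilmaz (both 22 Aug 2009).
Petrov and Yilmaz are each a Collar holder, so the next rule applies.
Petrov and Yilmaz both have roll number 130, so the next rule applies.
Among Petrov and Yilmaz, alphabetically by surname: Petrov before Yilmaz.
Full order: Marchetti, Amari, Petrov, Yilmaz.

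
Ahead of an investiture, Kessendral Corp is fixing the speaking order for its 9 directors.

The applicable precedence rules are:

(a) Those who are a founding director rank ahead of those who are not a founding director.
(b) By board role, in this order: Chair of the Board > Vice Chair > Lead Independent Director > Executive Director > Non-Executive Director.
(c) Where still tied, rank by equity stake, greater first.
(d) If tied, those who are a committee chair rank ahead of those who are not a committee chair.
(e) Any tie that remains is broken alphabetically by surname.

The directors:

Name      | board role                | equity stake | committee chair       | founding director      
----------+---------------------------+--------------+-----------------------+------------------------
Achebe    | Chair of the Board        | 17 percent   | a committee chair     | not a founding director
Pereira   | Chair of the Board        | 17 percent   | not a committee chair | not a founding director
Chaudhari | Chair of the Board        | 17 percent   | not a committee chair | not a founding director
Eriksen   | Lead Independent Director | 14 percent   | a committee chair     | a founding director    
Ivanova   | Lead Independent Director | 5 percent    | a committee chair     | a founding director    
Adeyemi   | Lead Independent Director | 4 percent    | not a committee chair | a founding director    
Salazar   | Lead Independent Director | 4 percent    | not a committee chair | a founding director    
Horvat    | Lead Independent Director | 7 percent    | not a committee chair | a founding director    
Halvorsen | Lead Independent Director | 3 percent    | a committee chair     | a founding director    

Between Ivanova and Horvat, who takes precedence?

By the first rule: Eriksen, Horvat, Ivanova, Adeyemi, Salazar and Halvorsen (each a founding director); then Achebe, Chaudhari and Pereira (each not a founding director).
Eriksen, Horvat, Ivanova, Adeyemi, Salazar and Halvorsen are each Lead Independent Director, so the next rule applies.
Among Eriksen, Horvat, Ivanova, Adeyemi, Salazar and Halvorsen, by equity stake (higher first): Eriksen (14 percent) before Horvat (7 percent) before Ivanova (5 percent) before Adeyemi and Salazar (4 percent) before Halvorsen (3 percent).
Adeyemi and Salazar are each not a committee chair, so the next rule applies.
Among Adeyemi and Salazar, alphabetically by surname: Adeyemi before Salazar.
Achebe, Chaudhari and Pereira are each Chair of the Board, so the next rule applies.
Achebe, Chaudhari and Pereira all have equity stake 17 percent, so the next rule applies.
Among Achebe, Chaudhari and Pereira, a committee chair before not a committee chair: Achebe (a committee chair) before Chaudhari and Pereira (not a committee chair).
Among Chaudhari and Pereira, alphabetically by surname: Chaudhari before Pereira.
So Horvat takes precedence.

Horvat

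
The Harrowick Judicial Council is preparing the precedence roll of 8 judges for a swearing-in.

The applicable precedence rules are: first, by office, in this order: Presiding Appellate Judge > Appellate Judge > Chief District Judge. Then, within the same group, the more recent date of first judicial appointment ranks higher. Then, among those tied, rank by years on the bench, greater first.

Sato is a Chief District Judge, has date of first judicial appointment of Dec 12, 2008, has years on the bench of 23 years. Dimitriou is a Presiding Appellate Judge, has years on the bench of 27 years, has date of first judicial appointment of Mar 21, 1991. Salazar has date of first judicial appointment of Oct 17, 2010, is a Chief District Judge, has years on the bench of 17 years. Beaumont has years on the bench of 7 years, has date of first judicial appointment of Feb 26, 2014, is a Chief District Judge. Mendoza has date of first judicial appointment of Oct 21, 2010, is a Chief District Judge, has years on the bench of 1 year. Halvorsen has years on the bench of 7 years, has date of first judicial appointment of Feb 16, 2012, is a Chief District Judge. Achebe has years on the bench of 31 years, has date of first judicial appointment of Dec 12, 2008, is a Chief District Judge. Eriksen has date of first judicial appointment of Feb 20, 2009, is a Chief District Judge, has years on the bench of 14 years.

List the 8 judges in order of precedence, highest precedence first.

Dimitriou, Beaumont, Halvorsen, Mendoza, Salazar, Eriksen, Achebe, Sato

By office: Dimitriou (Presiding Appellate Judge); then Beaumont, Halvorsen, Mendoza, Salazar, Eriksen, Achebe and Sato (Chief District Judge).
Among Beaumont, Halvorsen, Mendoza, Salazar, Eriksen, Achebe and Sato, by date of first judicial appointment (later first): Beaumont (Feb 26, 2014) before Halvorsen (Feb 16, 2012) before Mendoza (Oct 21, 2010) before Salazar (Oct 17, 2010) before Eriksen (Feb 20, 2009) before Achebe and Sato (Dec 12, 2008).
Among Achebe and Sato, by years on the bench (higher first): Achebe (31 years) before Sato (23 years).
Full order: Dimitriou, Beaumont, Halvorsen, Mendoza, Salazar, Eriksen, Achebe, Sato.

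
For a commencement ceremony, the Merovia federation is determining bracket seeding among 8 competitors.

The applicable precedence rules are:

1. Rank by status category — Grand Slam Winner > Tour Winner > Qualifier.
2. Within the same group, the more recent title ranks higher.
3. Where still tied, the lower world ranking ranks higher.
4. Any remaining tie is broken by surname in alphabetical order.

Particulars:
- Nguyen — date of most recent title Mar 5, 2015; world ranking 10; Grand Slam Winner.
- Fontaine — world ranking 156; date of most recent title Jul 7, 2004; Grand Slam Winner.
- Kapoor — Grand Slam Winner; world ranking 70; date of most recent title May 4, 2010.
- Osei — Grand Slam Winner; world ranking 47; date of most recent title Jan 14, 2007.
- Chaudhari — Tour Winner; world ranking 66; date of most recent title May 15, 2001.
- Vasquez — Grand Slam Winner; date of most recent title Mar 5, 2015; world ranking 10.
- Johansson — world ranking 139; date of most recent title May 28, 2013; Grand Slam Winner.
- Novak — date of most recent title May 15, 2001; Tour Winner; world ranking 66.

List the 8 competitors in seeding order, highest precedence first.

By status category: Nguyen, Vasquez, Johansson, Kapoor, Osei and Fontaine (Grand Slam Winner); then Chaudhari and Novak (Tour Winner).
Among Nguyen, Vasquez, Johansson, Kapoor, Osei and Fontaine, by date of most recent title (later first): Nguyen and Vasquez (Mar 5, 2015) before Johansson (May 28, 2013) before Kapoor (May 4, 2010) before Osei (Jan 14, 2007) before Fontaine (Jul 7, 2004).
Nguyen and Vasquez both have world ranking 10, so the next rule applies.
Among Nguyen and Vasquez, alphabetically by surname: Nguyen before Vasquez.
Chaudhari and Novak both have date of most recent title May 15, 2001, so the next rule applies.
Chaudhari and Novak both have world ranking 66, so the next rule applies.
Among Chaudhari and Novak, alphabetically by surname: Chaudhari before Novak.
Full order: Nguyen, Vasquez, Johansson, Kapoor, Osei, Fontaine, Chaudhari, Novak.

Nguyen, Vasquez, Johansson, Kapoor, Osei, Fontaine, Chaudhari, Novak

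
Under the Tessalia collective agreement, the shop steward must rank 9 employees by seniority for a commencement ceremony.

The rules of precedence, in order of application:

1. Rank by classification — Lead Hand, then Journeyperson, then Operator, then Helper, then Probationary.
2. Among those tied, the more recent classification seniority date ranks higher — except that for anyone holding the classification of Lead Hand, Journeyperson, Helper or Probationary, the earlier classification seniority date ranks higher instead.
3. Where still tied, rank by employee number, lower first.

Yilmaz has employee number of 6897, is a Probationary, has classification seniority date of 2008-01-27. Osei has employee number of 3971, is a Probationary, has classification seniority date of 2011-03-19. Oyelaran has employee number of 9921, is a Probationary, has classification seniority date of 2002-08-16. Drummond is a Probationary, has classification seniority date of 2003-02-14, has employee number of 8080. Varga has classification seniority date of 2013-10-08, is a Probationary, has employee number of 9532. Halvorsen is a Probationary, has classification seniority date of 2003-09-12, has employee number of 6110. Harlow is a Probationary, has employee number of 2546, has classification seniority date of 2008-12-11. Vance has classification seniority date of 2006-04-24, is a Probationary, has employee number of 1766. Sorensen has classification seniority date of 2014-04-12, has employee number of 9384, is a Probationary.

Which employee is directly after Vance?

Yilmaz

By classification: Oyelaran, Drummond, Halvorsen, Vance, Yilmaz, Harlow, Osei, Varga and Sorensen (Probationary).
Among Oyelaran, Drummond, Halvorsen, Vance, Yilmaz, Harlow, Osei, Varga and Sorensen, by classification seniority date (earlier first) (reversed rule for this group): Oyelaran (2002-08-16) before Drummond (2003-02-14) before Halvorsen (2003-09-12) before Vance (2006-04-24) before Yilmaz (2008-01-27) before Harlow (2008-12-11) before Osei (2011-03-19) before Varga (2013-10-08) before Sorensen (2014-04-12).
Order: Oyelaran, Drummond, Halvorsen, Vance, Yilmaz, Harlow, Osei, Varga, Sorensen.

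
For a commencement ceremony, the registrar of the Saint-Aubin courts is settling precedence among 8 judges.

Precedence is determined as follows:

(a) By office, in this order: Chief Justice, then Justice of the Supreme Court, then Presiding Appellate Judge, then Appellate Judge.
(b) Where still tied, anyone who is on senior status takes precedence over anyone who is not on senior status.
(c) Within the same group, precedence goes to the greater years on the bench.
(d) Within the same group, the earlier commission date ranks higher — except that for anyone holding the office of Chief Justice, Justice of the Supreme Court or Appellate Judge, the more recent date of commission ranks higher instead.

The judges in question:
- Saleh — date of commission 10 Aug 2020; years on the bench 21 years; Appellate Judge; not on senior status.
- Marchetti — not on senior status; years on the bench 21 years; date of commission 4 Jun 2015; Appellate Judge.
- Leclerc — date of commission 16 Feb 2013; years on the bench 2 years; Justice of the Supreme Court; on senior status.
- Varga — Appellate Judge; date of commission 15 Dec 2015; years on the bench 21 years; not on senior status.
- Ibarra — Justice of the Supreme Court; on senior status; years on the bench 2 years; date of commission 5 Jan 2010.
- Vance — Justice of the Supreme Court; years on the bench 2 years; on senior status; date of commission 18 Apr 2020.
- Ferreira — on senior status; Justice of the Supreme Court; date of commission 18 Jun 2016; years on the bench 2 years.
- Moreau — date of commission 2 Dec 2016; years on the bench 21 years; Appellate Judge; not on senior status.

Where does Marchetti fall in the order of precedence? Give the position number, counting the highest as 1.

By office: Vance, Ferreira, Leclerc and Ibarra (Justice of the Supreme Court); then Saleh, Moreau, Varga and Marchetti (Appellate Judge).
Vance, Ferreira, Leclerc and Ibarra are each on senior status, so the next rule applies.
Vance, Ferreira, Leclerc and Ibarra all have years on the bench 2 years, so the next rule applies.
Among Vance, Ferreira, Leclerc and Ibarra, by date of commission (later first) (reversed rule for this group): Vance (18 Apr 2020) before Ferreira (18 Jun 2016) before Leclerc (16 Feb 2013) before Ibarra (5 Jan 2010).
Saleh, Moreau, Varga and Marchetti are each not on senior status, so the next rule applies.
Saleh, Moreau, Varga and Marchetti all have years on the bench 21 years, so the next rule applies.
Among Saleh, Moreau, Varga and Marchetti, by date of commission (later first) (reversed rule for this group): Saleh (10 Aug 2020) before Moreau (2 Dec 2016) before Varga (15 Dec 2015) before Marchetti (4 Jun 2015).
Order: Vance, Ferreira, Leclerc, Ibarra, Saleh, Moreau, Varga, Marchetti. So position 8.

8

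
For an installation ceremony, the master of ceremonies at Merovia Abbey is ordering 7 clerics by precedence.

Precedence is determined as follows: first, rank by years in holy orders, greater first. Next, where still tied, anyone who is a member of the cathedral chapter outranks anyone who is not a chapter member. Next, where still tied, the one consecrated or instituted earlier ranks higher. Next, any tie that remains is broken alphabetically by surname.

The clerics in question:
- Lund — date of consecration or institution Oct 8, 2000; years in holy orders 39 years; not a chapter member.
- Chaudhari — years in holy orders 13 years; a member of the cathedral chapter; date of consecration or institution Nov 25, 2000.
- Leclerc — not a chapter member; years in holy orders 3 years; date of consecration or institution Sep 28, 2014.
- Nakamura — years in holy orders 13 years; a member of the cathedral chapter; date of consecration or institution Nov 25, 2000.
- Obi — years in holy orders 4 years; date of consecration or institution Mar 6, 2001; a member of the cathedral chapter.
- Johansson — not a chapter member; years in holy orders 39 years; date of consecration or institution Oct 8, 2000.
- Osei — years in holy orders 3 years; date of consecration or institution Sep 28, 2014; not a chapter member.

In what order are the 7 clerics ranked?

By years in holy orders (higher first): Johansson and Lund (both 39 years); then Chaudhari and Nakamura (both 13 years); then Obi (4 years); then Leclerc and Osei (both 3 years).
Johansson and Lund are each not a chapter member, so the next rule applies.
Johansson and Lund both have date of consecration or institution Oct 8, 2000, so the next rule applies.
Among Johansson and Lund, alphabetically by surname: Johansson before Lund.
Chaudhari and Nakamura are each a member of the cathedral chapter, so the next rule applies.
Chaudhari and Nakamura both have date of consecration or institution Nov 25, 2000, so the next rule applies.
Among Chaudhari and Nakamura, alphabetically by surname: Chaudhari before Nakamura.
Leclerc and Osei are each not a chapter member, so the next rule applies.
Leclerc and Osei both have date of consecration or institution Sep 28, 2014, so the next rule applies.
Among Leclerc and Osei, alphabetically by surname: Leclerc before Osei.
Full order: Johansson, Lund, Chaudhari, Nakamura, Obi, Leclerc, Osei.

Johansson, Lund, Chaudhari, Nakamura, Obi, Leclerc, Osei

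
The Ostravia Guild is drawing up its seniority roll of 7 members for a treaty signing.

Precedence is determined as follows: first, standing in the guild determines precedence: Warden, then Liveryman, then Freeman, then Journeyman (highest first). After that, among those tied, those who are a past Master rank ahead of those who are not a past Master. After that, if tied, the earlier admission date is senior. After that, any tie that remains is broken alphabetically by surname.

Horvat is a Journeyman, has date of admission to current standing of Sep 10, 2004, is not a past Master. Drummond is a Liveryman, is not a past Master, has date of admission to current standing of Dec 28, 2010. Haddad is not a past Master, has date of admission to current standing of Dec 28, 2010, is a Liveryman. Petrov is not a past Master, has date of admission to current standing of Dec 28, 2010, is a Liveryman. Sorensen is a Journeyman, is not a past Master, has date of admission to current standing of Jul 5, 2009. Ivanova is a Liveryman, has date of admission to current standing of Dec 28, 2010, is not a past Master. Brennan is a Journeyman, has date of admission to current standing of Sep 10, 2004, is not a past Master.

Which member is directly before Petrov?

By standing in the guild: Drummond, Haddad, Ivanova and Petrov (Liveryman); then Brennan, Horvat and Sorensen (Journeyman).
Drummond, Haddad, Ivanova and Petrov are each not a past Master, so the next rule applies.
Drummond, Haddad, Ivanova and Petrov all have date of admission to current standing Dec 28, 2010, so the next rule applies.
Among Drummond, Haddad, Ivanova and Petrov, alphabetically by surname: Drummond before Haddad before Ivanova before Petrov.
Brennan, Horvat and Sorensen are each not a past Master, so the next rule applies.
Among Brennan, Horvat and Sorensen, by date of admission to current standing (earlier first): Brennan and Horvat (Sep 10, 2004) before Sorensen (Jul 5, 2009).
Among Brennan and Horvat, alphabetically by surname: Brennan before Horvat.
Order: Drummond, Haddad, Ivanova, Petrov, Brennan, Horvat, Sorensen.

Ivanova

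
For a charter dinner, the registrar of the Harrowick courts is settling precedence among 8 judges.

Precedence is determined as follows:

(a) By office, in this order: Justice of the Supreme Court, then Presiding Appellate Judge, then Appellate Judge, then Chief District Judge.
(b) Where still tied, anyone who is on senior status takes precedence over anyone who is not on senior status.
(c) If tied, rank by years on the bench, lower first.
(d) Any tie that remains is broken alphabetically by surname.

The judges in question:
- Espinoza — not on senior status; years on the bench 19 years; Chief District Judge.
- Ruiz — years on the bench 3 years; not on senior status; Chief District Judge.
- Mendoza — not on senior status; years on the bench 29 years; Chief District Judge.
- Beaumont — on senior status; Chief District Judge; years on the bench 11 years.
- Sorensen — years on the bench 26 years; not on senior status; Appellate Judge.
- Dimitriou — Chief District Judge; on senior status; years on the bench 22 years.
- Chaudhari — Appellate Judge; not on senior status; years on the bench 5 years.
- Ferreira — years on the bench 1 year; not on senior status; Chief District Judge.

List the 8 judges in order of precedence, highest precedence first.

By office: Chaudhari and Sorensen (Appellate Judge); then Beaumont, Dimitriou, Ferreira, Ruiz, Espinoza and Mendoza (Chief District Judge).
Chaudhari and Sorensen are each not on senior status, so the next rule applies.
Among Chaudhari and Sorensen, by years on the bench (lower first): Chaudhari (5 years) before Sorensen (26 years).
Among Beaumont, Dimitriou, Ferreira, Ruiz, Espinoza and Mendoza, on senior status before not on senior status: Beaumont and Dimitriou (on senior status) before Ferreira, Ruiz, Espinoza and Mendoza (not on senior status).
Among Beaumont and Dimitriou, by years on the bench (lower first): Beaumont (11 years) before Dimitriou (22 years).
Among Ferreira, Ruiz, Espinoza and Mendoza, by years on the bench (lower first): Ferreira (1 year) before Ruiz (3 years) before Espinoza (19 years) before Mendoza (29 years).
Full order: Chaudhari, Sorensen, Beaumont, Dimitriou, Ferreira, Ruiz, Espinoza, Mendoza.

Chaudhari, Sorensen, Beaumont, Dimitriou, Ferreira, Ruiz, Espinoza, Mendoza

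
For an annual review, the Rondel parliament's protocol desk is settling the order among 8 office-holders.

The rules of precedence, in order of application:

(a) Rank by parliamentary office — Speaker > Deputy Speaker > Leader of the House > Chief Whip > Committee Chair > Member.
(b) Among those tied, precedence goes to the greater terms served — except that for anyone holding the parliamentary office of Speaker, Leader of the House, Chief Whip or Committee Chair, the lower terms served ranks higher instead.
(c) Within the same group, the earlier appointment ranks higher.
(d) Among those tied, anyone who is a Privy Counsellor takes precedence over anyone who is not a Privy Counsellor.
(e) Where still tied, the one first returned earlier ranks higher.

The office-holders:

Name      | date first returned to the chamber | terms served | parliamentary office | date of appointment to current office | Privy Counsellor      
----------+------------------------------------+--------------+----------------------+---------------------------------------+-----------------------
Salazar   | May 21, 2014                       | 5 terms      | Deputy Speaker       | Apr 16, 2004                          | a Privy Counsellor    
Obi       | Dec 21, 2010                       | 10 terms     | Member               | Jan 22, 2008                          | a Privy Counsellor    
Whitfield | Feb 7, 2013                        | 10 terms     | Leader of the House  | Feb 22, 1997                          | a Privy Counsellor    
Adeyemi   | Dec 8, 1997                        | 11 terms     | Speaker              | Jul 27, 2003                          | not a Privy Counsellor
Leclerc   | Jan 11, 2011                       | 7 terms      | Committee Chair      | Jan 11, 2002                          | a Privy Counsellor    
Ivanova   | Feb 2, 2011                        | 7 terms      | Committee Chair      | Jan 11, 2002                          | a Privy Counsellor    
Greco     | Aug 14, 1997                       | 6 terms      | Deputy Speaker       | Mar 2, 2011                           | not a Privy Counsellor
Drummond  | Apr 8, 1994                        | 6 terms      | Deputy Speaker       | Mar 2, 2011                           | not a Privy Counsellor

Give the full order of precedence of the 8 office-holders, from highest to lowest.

Adeyemi, Drummond, Greco, Salazar, Whitfield, Leclerc, Ivanova, Obi

By parliamentary office: Adeyemi (Speaker); then Drummond, Greco and Salazar (Deputy Speaker); then Whitfield (Leader of the House); then Leclerc and Ivanova (Committee Chair); then Obi (Member).
Among Drummond, Greco and Salazar, by terms served (higher first): Drummond and Greco (6 terms) before Salazar (5 terms).
Drummond and Greco both have date of appointment to current office Mar 2, 2011, so the next rule applies.
Drummond and Greco are each not a Privy Counsellor, so the next rule applies.
Among Drummond and Greco, by date first returned to the chamber (earlier first): Drummond (Apr 8, 1994) before Greco (Aug 14, 1997).
Leclerc and Ivanova both have terms served 7 terms, so the next rule applies.
Leclerc and Ivanova both have date of appointment to current office Jan 11, 2002, so the next rule applies.
Leclerc and Ivanova are each a Privy Counsellor, so the next rule applies.
Among Leclerc and Ivanova, by date first returned to the chamber (earlier first): Leclerc (Jan 11, 2011) before Ivanova (Feb 2, 2011).
Full order: Adeyemi, Drummond, Greco, Salazar, Whitfield, Leclerc, Ivanova, Obi.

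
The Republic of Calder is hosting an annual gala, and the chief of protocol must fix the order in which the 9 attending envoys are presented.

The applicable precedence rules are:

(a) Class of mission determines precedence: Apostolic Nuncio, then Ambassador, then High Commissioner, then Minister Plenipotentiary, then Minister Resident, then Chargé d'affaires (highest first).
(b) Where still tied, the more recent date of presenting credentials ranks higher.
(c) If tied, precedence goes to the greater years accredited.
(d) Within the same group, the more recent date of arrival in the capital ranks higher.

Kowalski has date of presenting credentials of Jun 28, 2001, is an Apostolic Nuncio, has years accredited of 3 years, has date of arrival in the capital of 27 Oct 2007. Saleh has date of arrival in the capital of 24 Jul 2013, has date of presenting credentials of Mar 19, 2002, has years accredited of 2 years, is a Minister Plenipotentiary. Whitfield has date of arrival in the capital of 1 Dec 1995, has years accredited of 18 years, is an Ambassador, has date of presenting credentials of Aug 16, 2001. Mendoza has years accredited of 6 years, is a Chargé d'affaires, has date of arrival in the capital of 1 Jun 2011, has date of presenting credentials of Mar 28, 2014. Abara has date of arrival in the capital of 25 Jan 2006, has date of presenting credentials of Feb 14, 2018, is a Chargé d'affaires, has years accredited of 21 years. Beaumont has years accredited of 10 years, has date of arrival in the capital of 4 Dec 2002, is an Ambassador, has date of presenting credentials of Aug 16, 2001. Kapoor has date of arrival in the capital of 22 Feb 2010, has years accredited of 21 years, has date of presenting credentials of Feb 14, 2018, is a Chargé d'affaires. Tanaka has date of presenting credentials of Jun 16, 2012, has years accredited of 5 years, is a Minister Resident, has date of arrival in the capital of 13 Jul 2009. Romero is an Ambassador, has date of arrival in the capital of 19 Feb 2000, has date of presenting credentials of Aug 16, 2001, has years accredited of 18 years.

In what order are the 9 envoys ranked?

By class of mission: Kowalski (Apostolic Nuncio); then Romero, Whitfield and Beaumont (Ambassador); then Saleh (Minister Plenipotentiary); then Tanaka (Minister Resident); then Kapoor, Abara and Mendoza (Chargé d'affaires).
Romero, Whitfield and Beaumont all have date of presenting credentials Aug 16, 2001, so the next rule applies.
Among Romero, Whitfield and Beaumont, by years accredited (higher first): Romero and Whitfield (18 years) before Beaumont (10 years).
Among Romero and Whitfield, by date of arrival in the capital (later first): Romero (19 Feb 2000) before Whitfield (1 Dec 1995).
Among Kapoor, Abara and Mendoza, by date of presenting credentials (later first): Kapoor and Abara (Feb 14, 2018) before Mendoza (Mar 28, 2014).
Kapoor and Abara both have years accredited 21 years, so the next rule applies.
Among Kapoor and Abara, by date of arrival in the capital (later first): Kapoor (22 Feb 2010) before Abara (25 Jan 2006).
Full order: Kowalski, Romero, Whitfield, Beaumont, Saleh, Tanaka, Kapoor, Abara, Mendoza.

Kowalski, Romero, Whitfield, Beaumont, Saleh, Tanaka, Kapoor, Abara, Mendoza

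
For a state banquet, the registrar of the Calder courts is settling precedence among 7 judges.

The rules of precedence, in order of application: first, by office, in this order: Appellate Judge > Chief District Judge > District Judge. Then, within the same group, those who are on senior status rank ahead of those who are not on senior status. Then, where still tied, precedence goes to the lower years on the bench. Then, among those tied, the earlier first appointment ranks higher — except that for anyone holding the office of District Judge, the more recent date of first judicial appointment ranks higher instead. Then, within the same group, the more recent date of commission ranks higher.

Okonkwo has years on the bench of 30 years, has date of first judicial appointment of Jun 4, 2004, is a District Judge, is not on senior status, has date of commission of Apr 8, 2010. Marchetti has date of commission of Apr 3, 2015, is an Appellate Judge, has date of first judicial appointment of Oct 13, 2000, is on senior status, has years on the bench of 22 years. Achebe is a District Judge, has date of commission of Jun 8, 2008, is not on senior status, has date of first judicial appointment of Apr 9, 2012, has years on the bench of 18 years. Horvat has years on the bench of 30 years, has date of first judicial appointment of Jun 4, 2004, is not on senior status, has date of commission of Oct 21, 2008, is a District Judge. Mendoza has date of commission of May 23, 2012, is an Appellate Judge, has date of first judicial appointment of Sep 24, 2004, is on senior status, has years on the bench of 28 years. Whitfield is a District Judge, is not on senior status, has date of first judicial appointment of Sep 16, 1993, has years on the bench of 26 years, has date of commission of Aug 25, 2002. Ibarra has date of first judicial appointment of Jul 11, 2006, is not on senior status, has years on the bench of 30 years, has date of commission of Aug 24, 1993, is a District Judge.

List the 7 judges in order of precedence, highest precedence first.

Marchetti, Mendoza, Achebe, Whitfield, Ibarra, Okonkwo, Horvat

By office: Marchetti and Mendoza (Appellate Judge); then Achebe, Whitfield, Ibarra, Okonkwo and Horvat (District Judge).
Marchetti and Mendoza are each on senior status, so the next rule applies.
Among Marchetti and Mendoza, by years on the bench (lower first): Marchetti (22 years) before Mendoza (28 years).
Achebe, Whitfield, Ibarra, Okonkwo and Horvat are each not on senior status, so the next rule applies.
Among Achebe, Whitfield, Ibarra, Okonkwo and Horvat, by years on the bench (lower first): Achebe (18 years) before Whitfield (26 years) before Ibarra, Okonkwo and Horvat (30 years).
Among Ibarra, Okonkwo and Horvat, by date of first judicial appointment (later first) (reversed rule for this group): Ibarra (Jul 11, 2006) before Okonkwo and Horvat (Jun 4, 2004).
Among Okonkwo and Horvat, by date of commission (later first): Okonkwo (Apr 8, 2010) before Horvat (Oct 21, 2008).
Full order: Marchetti, Mendoza, Achebe, Whitfield, Ibarra, Okonkwo, Horvat.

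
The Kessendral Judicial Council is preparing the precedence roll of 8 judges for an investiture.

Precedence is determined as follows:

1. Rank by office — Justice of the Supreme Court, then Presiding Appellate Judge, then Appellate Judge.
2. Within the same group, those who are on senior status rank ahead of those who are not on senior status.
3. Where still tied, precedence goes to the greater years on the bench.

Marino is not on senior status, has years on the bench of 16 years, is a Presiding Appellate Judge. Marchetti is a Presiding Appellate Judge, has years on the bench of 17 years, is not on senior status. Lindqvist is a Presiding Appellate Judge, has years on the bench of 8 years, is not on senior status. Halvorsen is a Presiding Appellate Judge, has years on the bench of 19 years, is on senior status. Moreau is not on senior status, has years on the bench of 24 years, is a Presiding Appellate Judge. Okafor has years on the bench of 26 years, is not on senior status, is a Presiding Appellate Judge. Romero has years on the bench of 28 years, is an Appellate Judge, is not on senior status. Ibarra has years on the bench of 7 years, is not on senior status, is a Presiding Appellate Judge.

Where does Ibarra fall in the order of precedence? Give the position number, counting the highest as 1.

7

By office: Halvorsen, Okafor, Moreau, Marchetti, Marino, Lindqvist and Ibarra (Presiding Appellate Judge); then Romero (Appellate Judge).
Among Halvorsen, Okafor, Moreau, Marchetti, Marino, Lindqvist and Ibarra, on senior status before not on senior status: Halvorsen (on senior status) before Okafor, Moreau, Marchetti, Marino, Lindqvist and Ibarra (not on senior status).
Among Okafor, Moreau, Marchetti, Marino, Lindqvist and Ibarra, by years on the bench (higher first): Okafor (26 years) before Moreau (24 years) before Marchetti (17 years) before Marino (16 years) before Lindqvist (8 years) before Ibarra (7 years).
Order: Halvorsen, Okafor, Moreau, Marchetti, Marino, Lindqvist, Ibarra, Romero. So position 7.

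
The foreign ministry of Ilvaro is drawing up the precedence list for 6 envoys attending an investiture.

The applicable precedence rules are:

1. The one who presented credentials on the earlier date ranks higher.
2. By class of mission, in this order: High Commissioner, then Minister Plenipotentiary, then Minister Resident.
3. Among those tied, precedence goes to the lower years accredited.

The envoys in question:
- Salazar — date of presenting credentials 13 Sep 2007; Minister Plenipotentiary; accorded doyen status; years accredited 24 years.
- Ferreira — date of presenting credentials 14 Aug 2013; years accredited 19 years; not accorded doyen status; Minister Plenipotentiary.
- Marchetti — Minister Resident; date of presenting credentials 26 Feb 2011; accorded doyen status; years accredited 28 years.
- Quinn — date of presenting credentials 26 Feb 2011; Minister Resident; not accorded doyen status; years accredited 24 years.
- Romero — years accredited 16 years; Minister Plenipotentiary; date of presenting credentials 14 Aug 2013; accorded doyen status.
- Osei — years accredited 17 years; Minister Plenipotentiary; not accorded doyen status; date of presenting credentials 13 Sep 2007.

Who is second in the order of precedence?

Salazar

By date of presenting credentials (earlier first): Osei and Salazar (both 13 Sep 2007); then Quinn and Marchetti (both 26 Feb 2011); then Romero and Ferreira (both 14 Aug 2013).
Osei and Salazar are each Minister Plenipotentiary, so the next rule applies.
Among Osei and Salazar, by years accredited (lower first): Osei (17 years) before Salazar (24 years).
Quinn and Marchetti are each Minister Resident, so the next rule applies.
Among Quinn and Marchetti, by years accredited (lower first): Quinn (24 years) before Marchetti (28 years).
Romero and Ferreira are each Minister Plenipotentiary, so the next rule applies.
Among Romero and Ferreira, by years accredited (lower first): Romero (16 years) before Ferreira (19 years).
Order: Osei, Salazar, Quinn, Marchetti, Romero, Ferreira.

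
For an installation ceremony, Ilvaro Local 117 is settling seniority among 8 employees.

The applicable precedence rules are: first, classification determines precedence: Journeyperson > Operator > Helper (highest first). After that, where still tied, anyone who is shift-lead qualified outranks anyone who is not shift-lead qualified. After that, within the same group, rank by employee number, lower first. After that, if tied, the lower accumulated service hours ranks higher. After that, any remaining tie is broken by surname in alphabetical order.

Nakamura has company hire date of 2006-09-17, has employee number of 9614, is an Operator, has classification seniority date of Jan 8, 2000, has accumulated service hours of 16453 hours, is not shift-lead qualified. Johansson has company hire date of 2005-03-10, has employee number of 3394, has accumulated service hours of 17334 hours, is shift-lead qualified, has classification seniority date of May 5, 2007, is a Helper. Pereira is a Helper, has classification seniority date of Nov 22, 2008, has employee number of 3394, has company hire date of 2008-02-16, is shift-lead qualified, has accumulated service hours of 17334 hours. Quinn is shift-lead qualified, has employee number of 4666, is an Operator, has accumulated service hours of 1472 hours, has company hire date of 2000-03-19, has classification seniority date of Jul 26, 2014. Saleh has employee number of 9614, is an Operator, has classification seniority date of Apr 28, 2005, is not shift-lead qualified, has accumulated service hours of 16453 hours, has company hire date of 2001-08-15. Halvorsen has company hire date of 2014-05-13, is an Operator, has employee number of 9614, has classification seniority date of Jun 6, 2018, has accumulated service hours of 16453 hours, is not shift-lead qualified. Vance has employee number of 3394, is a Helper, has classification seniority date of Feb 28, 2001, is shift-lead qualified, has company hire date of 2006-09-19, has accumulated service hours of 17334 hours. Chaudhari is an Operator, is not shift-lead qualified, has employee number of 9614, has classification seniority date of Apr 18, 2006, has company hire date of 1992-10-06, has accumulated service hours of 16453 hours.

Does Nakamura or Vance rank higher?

Nakamura

By classification: Quinn, Chaudhari, Halvorsen, Nakamura and Saleh (Operator); then Johansson, Pereira and Vance (Helper).
Among Quinn, Chaudhari, Halvorsen, Nakamura and Saleh, shift-lead qualified before not shift-lead qualified: Quinn (shift-lead qualified) before Chaudhari, Halvorsen, Nakamura and Saleh (not shift-lead qualified).
Chaudhari, Halvorsen, Nakamura and Saleh all have employee number 9614, so the next rule applies.
Chaudhari, Halvorsen, Nakamura and Saleh all have accumulated service hours 16453 hours, so the next rule applies.
Among Chaudhari, Halvorsen, Nakamura and Saleh, alphabetically by surname: Chaudhari before Halvorsen before Nakamura before Saleh.
Johansson, Pereira and Vance are each shift-lead qualified, so the next rule applies.
Johansson, Pereira and Vance all have employee number 3394, so the next rule applies.
Johansson, Pereira and Vance all have accumulated service hours 17334 hours, so the next rule applies.
Among Johansson, Pereira and Vance, alphabetically by surname: Johansson before Pereira before Vance.
So Nakamura takes precedence.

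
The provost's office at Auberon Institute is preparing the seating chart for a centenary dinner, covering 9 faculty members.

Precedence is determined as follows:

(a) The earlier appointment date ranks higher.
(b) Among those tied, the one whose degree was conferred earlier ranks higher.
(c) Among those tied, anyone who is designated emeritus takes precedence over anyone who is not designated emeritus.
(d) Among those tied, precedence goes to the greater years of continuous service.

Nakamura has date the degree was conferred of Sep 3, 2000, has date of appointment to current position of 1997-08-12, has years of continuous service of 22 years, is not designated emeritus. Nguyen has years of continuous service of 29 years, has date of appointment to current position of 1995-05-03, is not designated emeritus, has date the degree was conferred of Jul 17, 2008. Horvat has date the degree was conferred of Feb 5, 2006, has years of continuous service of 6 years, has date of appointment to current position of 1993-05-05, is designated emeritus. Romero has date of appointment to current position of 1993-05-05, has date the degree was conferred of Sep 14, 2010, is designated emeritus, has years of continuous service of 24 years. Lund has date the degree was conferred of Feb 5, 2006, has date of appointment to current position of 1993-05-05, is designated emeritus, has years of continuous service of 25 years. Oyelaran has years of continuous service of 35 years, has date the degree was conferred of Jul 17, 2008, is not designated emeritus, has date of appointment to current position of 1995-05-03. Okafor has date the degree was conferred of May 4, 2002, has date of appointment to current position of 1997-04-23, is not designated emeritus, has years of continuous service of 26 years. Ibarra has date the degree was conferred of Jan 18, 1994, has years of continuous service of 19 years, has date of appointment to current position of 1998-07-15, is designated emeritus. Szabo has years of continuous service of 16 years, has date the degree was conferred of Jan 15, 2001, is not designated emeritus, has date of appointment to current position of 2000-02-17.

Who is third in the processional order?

By date of appointment to current position (earlier first): Lund, Horvat and Romero (each 1993-05-05); then Oyelaran and Nguyen (both 1995-05-03); then Okafor (1997-04-23); then Nakamura (1997-08-12); then Ibarra (1998-07-15); then Szabo (2000-02-17).
Among Lund, Horvat and Romero, by date the degree was conferred (earlier first): Lund and Horvat (Feb 5, 2006) before Romero (Sep 14, 2010).
Lund and Horvat are each designated emeritus, so the next rule applies.
Among Lund and Horvat, by years of continuous service (higher first): Lund (25 years) before Horvat (6 years).
Oyelaran and Nguyen both have date the degree was conferred Jul 17, 2008, so the next rule applies.
Oyelaran and Nguyen are each not designated emeritus, so the next rule applies.
Among Oyelaran and Nguyen, by years of continuous service (higher first): Oyelaran (35 years) before Nguyen (29 years).
Order: Lund, Horvat, Romero, Oyelaran, Nguyen, Okafor, Nakamura, Ibarra, Szabo.

Romero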